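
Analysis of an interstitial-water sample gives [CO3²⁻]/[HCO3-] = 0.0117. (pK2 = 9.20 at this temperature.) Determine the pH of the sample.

From K2 = [H⁺][CO3²⁻]/[HCO3-]:  pH = pK2 + log₁₀([CO3²⁻]/[HCO3-])
log₁₀(0.0117) = -1.932
pH = 9.20 + (-1.932) = 7.27

pH = 7.27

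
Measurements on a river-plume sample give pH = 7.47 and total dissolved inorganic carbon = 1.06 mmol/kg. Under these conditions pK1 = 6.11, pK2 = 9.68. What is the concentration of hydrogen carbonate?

[HCO3⁻] = 1.01 mmol/kg

α₁ = 1 / (1 + [H⁺]/K1 + K2/[H⁺]) = 1 / (1 + 10^-1.36 + 10^-2.21)
   = 1 / (1 + 0.043652 + 0.0061660) = 1/1.0498 = 0.9525
[HCO3⁻] = α₁ × DIC = 0.9525 × 1.06 = 1.01 mmol/kg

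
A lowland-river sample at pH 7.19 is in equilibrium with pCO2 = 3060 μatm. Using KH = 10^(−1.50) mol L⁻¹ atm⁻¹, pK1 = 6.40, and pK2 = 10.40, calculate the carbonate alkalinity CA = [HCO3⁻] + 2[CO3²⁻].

CA = 0.597 mmol/L

[CO2*] = KH · pCO2 = 10^(−1.50) × 3060×10^-6 = 9.677×10^-5 mol/L
α₀ = 1/(1 + K1/[H⁺] + K1K2/[H⁺]²) = 1/(1 + 10^+0.79 + 10^-2.42) = 0.1395
DIC = [CO2*]/α₀ = 9.677×10^-5 / 0.1395 = 0.6938 mmol/L
CA = (α₁ + 2α₂)·DIC = (0.8600 + 2×0.0005303) × 0.6938 = 0.597 mmol/L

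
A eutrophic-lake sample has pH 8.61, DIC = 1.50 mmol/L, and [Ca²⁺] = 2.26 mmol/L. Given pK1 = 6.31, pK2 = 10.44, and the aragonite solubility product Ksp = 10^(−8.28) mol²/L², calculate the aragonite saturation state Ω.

Ω = 9.37

α₂ = 1 / (1 + [H⁺]/K2 + [H⁺]²/(K1K2)) = 1 / (1 + 10^+1.83 + 10^-0.47)
   = 1 / (1 + 67.608 + 0.33884) = 1/68.947 = 0.01450
[CO3²⁻] = α₂ × DIC = 0.01450 × 1.50 = 0.02176 mmol/L
Ksp = 10^(−8.28) = 5.248×10^-9
Ω = [Ca²⁺][CO3²⁻]/Ksp = (2.26×10^-3)(2.176×10^-5) / 5.248×10^-9 = 9.37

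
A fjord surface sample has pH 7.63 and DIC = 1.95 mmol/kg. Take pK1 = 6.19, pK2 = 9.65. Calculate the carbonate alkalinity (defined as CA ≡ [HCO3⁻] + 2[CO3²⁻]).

CA = [HCO3⁻] + 2[CO3²⁻] = (α₁ + 2α₂)·DIC
At pH 7.63: [H⁺]/K1 = 10^-1.44 = 0.036308, K2/[H⁺] = 10^-2.02 = 0.0095499
α₁ = 1/(1 + 0.036308 + 0.0095499) = 1/1.0459 = 0.9562; α₂ = α₁·K2/[H⁺] = 0.009131
α₁ + 2α₂ = 0.9744
CA = 0.9744 × 1.95 = 1.90 mmol/kg

CA = 1.90 mmol/kg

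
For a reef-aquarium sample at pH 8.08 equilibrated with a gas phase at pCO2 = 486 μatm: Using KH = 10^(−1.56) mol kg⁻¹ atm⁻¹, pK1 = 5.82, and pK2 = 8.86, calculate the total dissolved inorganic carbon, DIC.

DIC = 2.85 mmol/kg

[CO2*] = KH · pCO2 = 10^(−1.56) × 486×10^-6 = 1.339×10^-5 mol/kg
α₀ = 1/(1 + K1/[H⁺] + K1K2/[H⁺]²) = 1/(1 + 10^+2.26 + 10^+1.48) = 0.004691
DIC = [CO2*]/α₀ = 1.339×10^-5 / 0.004691 = 2.85 mmol/kg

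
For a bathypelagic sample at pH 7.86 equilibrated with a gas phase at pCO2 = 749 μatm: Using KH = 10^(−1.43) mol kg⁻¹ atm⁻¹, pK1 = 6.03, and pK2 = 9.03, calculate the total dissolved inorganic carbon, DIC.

DIC = 2.04 mmol/kg

[CO2*] = KH · pCO2 = 10^(−1.43) × 749×10^-6 = 2.783×10^-5 mol/kg
α₀ = 1/(1 + K1/[H⁺] + K1K2/[H⁺]²) = 1/(1 + 10^+1.83 + 10^+0.66) = 0.01367
DIC = [CO2*]/α₀ = 2.783×10^-5 / 0.01367 = 2.04 mmol/kg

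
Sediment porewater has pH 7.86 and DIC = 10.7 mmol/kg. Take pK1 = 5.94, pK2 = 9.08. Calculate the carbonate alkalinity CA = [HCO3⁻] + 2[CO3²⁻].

CA = 11.2 mmol/kg

CA = [HCO3⁻] + 2[CO3²⁻] = (α₁ + 2α₂)·DIC
At pH 7.86: [H⁺]/K1 = 10^-1.92 = 0.012023, K2/[H⁺] = 10^-1.22 = 0.060256
α₁ = 1/(1 + 0.012023 + 0.060256) = 1/1.0723 = 0.9326; α₂ = α₁·K2/[H⁺] = 0.05619
α₁ + 2α₂ = 1.0450
CA = 1.0450 × 10.7 = 11.2 mmol/kg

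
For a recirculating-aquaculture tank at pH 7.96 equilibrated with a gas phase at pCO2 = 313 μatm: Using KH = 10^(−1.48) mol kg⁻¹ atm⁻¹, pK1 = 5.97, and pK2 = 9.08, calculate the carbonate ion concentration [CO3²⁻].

[CO3²⁻] = 0.0768 mmol/kg

[CO2*] = KH · pCO2 = 10^(−1.48) × 313×10^-6 = 1.036×10^-5 mol/kg
α₀ = 1/(1 + K1/[H⁺] + K1K2/[H⁺]²) = 1/(1 + 10^+1.99 + 10^+0.87) = 0.009422
DIC = [CO2*]/α₀ = 1.036×10^-5 / 0.009422 = 1.100 mmol/kg
[CO3²⁻] = α₂·DIC; α₂ = 0.06984, so [CO3²⁻] = 0.06984 × 1.100 = 0.0768 mmol/kg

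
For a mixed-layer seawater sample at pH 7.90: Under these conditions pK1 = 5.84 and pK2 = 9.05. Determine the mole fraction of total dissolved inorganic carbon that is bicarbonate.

α₁ = 0.926

α₁ = 1 / (1 + [H⁺]/K1 + K2/[H⁺]) = 1 / (1 + 10^-2.06 + 10^-1.15)
   = 1 / (1 + 0.0087096 + 0.070795) = 1/1.0795 = 0.9264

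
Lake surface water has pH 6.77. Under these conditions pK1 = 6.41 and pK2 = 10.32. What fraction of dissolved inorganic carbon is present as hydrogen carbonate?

α₁ = 0.696

α₁ = 1 / (1 + [H⁺]/K1 + K2/[H⁺]) = 1 / (1 + 10^-0.36 + 10^-3.55)
   = 1 / (1 + 0.43652 + 0.00028184) = 1/1.4368 = 0.6960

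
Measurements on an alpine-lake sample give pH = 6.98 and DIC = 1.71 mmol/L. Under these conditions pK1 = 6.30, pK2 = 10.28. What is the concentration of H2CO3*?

[CO2*] = 0.295 mmol/L

α₀ = 1 / (1 + K1/[H⁺] + K1K2/[H⁺]²) = 1 / (1 + 10^+0.68 + 10^-2.62)
   = 1 / (1 + 4.7863 + 0.0023988) = 1/5.7887 = 0.1728
[CO2*] = α₀ × DIC = 0.1728 × 1.71 = 0.295 mmol/L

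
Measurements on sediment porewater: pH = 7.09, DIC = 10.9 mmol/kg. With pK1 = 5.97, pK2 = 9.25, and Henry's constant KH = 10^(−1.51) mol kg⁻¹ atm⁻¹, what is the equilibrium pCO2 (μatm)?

pCO2 = 2.47×10^4 μatm

α₀ = 1 / (1 + K1/[H⁺] + K1K2/[H⁺]²) = 1 / (1 + 10^+1.12 + 10^-1.04)
   = 1 / (1 + 13.183 + 0.091201) = 1/14.274 = 0.07006
[CO2*] = α₀ × DIC = 0.07006 × 10.9 = 0.7636 mmol/kg
pCO2 = [CO2*]/KH = 7.636×10^-4 / 3.090×10^-2 = 2.47×10^4 μatm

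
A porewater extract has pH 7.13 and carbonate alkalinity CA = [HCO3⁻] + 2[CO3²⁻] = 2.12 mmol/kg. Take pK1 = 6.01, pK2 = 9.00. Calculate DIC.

CA = [HCO3⁻] + 2[CO3²⁻] = (α₁ + 2α₂)·DIC
At pH 7.13: [H⁺]/K1 = 10^-1.12 = 0.075858, K2/[H⁺] = 10^-1.87 = 0.013490
α₁ = 1/(1 + 0.075858 + 0.013490) = 1/1.0893 = 0.9180; α₂ = α₁·K2/[H⁺] = 0.01238
α₁ + 2α₂ = 0.9427
DIC = CA / (α₁ + 2α₂) = 2.12 / 0.9427 = 2.25 mmol/kg

DIC = 2.25 mmol/kg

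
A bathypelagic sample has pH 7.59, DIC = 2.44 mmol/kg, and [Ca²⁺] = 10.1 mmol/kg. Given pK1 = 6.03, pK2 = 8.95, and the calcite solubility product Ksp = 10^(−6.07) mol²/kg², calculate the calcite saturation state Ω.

α₂ = 1 / (1 + [H⁺]/K2 + [H⁺]²/(K1K2)) = 1 / (1 + 10^+1.36 + 10^-0.20)
   = 1 / (1 + 22.909 + 0.63096) = 1/24.540 = 0.04075
[CO3²⁻] = α₂ × DIC = 0.04075 × 2.44 = 0.09943 mmol/kg
Ksp = 10^(−6.07) = 8.511×10^-7
Ω = [Ca²⁺][CO3²⁻]/Ksp = (10.1×10^-3)(9.943×10^-5) / 8.511×10^-7 = 1.18

Ω = 1.18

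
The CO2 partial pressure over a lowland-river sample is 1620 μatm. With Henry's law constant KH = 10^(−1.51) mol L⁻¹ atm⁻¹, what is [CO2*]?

KH = 10^(−1.51) = 3.090×10^-2 mol L⁻¹ atm⁻¹
[CO2*] = KH · pCO2 = 3.090×10^-2 × 1620×10^-6 atm = 5.01×10^-5 mol/L

[CO2*] = 50.1 μmol/L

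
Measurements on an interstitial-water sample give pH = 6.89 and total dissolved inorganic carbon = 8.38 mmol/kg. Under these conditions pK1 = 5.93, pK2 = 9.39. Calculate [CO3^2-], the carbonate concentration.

α₂ = 1 / (1 + [H⁺]/K2 + [H⁺]²/(K1K2)) = 1 / (1 + 10^+2.50 + 10^+1.54)
   = 1 / (1 + 316.23 + 34.674) = 1/351.90 = 0.002842
[CO3²⁻] = α₂ × DIC = 0.002842 × 8.38 = 0.0238 mmol/kg

[CO3²⁻] = 0.0238 mmol/kg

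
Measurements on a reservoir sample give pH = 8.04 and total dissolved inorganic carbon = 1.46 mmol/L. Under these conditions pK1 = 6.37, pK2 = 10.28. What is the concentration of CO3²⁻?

α₂ = 1 / (1 + [H⁺]/K2 + [H⁺]²/(K1K2)) = 1 / (1 + 10^+2.24 + 10^+0.57)
   = 1 / (1 + 173.78 + 3.7154) = 1/178.50 = 0.005602
[CO3²⁻] = α₂ × DIC = 0.005602 × 1.46 = 0.00818 mmol/L = 8.18 μmol/L

[CO3²⁻] = 8.18 μmol/L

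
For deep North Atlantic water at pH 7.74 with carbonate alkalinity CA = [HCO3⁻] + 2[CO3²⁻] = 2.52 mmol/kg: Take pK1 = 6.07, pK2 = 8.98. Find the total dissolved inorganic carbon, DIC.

DIC = 2.44 mmol/kg

CA = [HCO3⁻] + 2[CO3²⁻] = (α₁ + 2α₂)·DIC
At pH 7.74: [H⁺]/K1 = 10^-1.67 = 0.021380, K2/[H⁺] = 10^-1.24 = 0.057544
α₁ = 1/(1 + 0.021380 + 0.057544) = 1/1.0789 = 0.9268; α₂ = α₁·K2/[H⁺] = 0.05333
α₁ + 2α₂ = 1.0335
DIC = CA / (α₁ + 2α₂) = 2.52 / 1.0335 = 2.44 mmol/kg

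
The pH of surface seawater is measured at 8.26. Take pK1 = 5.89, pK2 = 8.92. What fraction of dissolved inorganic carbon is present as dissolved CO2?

α₀ = 1 / (1 + K1/[H⁺] + K1K2/[H⁺]²) = 1 / (1 + 10^+2.37 + 10^+1.71)
   = 1 / (1 + 234.42 + 51.286) = 1/286.71 = 0.003488

α₀ = 0.00349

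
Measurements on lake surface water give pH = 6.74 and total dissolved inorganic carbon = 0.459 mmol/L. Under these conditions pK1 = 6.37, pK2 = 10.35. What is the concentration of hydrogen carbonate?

[HCO3⁻] = 0.322 mmol/L

α₁ = 1 / (1 + [H⁺]/K1 + K2/[H⁺]) = 1 / (1 + 10^-0.37 + 10^-3.61)
   = 1 / (1 + 0.42658 + 0.00024547) = 1/1.4268 = 0.7009
[HCO3⁻] = α₁ × DIC = 0.7009 × 0.459 = 0.322 mmol/L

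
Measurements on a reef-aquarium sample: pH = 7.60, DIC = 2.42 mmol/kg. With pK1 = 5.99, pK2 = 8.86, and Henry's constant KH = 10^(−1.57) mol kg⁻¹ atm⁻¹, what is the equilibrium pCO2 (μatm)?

α₀ = 1 / (1 + K1/[H⁺] + K1K2/[H⁺]²) = 1 / (1 + 10^+1.61 + 10^+0.35)
   = 1 / (1 + 40.738 + 2.2387) = 1/43.977 = 0.02274
[CO2*] = α₀ × DIC = 0.02274 × 2.42 = 0.05503 mmol/kg
pCO2 = [CO2*]/KH = 5.503×10^-5 / 2.692×10^-2 = 2040 μatm

pCO2 = 2040 μatm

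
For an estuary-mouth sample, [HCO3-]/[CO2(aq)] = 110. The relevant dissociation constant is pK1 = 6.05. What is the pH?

pH = 8.09

From K1 = [H⁺][HCO3-]/[CO2(aq)]:  pH = pK1 + log₁₀([HCO3-]/[CO2(aq)])
log₁₀(110) = +2.041
pH = 6.05 + (+2.041) = 8.09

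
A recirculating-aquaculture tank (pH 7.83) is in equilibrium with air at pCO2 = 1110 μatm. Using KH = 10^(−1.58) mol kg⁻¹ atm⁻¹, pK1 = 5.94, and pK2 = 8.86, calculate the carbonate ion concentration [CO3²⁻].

[CO2*] = KH · pCO2 = 10^(−1.58) × 1110×10^-6 = 2.920×10^-5 mol/kg
α₀ = 1/(1 + K1/[H⁺] + K1K2/[H⁺]²) = 1/(1 + 10^+1.89 + 10^+0.86) = 0.01165
DIC = [CO2*]/α₀ = 2.920×10^-5 / 0.01165 = 2.507 mmol/kg
[CO3²⁻] = α₂·DIC; α₂ = 0.08437, so [CO3²⁻] = 0.08437 × 2.507 = 0.212 mmol/kg

[CO3²⁻] = 0.212 mmol/kg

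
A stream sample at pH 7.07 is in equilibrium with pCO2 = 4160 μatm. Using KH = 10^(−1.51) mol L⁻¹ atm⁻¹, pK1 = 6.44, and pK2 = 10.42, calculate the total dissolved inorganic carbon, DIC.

DIC = 0.677 mmol/L

[CO2*] = KH · pCO2 = 10^(−1.51) × 4160×10^-6 = 1.286×10^-4 mol/L
α₀ = 1/(1 + K1/[H⁺] + K1K2/[H⁺]²) = 1/(1 + 10^+0.63 + 10^-2.72) = 0.1898
DIC = [CO2*]/α₀ = 1.286×10^-4 / 0.1898 = 0.677 mmol/L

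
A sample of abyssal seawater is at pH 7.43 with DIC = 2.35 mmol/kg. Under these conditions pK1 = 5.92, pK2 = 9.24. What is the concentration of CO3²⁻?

[CO3²⁻] = 0.0348 mmol/kg

α₂ = 1 / (1 + [H⁺]/K2 + [H⁺]²/(K1K2)) = 1 / (1 + 10^+1.81 + 10^+0.30)
   = 1 / (1 + 64.565 + 1.9953) = 1/67.561 = 0.01480
[CO3²⁻] = α₂ × DIC = 0.01480 × 2.35 = 0.0348 mmol/kg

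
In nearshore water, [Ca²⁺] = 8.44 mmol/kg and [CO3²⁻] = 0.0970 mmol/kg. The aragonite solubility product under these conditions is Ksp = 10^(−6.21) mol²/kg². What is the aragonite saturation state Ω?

Ω = 1.33

Ksp = 10^(−6.21) = 6.166×10^-7
Ω = [Ca²⁺][CO3²⁻]/Ksp = (8.44×10^-3)(0.0970×10^-3) / 6.166×10^-7 = 1.33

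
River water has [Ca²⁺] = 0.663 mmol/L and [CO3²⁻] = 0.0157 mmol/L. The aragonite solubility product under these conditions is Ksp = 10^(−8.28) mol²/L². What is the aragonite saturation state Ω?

Ksp = 10^(−8.28) = 5.248×10^-9
Ω = [Ca²⁺][CO3²⁻]/Ksp = (0.663×10^-3)(0.0157×10^-3) / 5.248×10^-9 = 1.98

Ω = 1.98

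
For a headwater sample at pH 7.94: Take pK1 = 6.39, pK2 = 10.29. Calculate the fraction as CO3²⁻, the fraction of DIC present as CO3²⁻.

α₂ = 0.00433

α₂ = 1 / (1 + [H⁺]/K2 + [H⁺]²/(K1K2)) = 1 / (1 + 10^+2.35 + 10^+0.80)
   = 1 / (1 + 223.87 + 6.3096) = 1/231.18 = 0.004326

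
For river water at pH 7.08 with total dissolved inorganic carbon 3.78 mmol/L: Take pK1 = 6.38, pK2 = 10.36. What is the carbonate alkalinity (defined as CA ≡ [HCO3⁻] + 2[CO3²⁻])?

CA = 3.15 mmol/L

CA = [HCO3⁻] + 2[CO3²⁻] = (α₁ + 2α₂)·DIC
At pH 7.08: [H⁺]/K1 = 10^-0.70 = 0.19953, K2/[H⁺] = 10^-3.28 = 0.00052481
α₁ = 1/(1 + 0.19953 + 0.00052481) = 1/1.2001 = 0.8333; α₂ = α₁·K2/[H⁺] = 0.0004373
α₁ + 2α₂ = 0.8342
CA = 0.8342 × 3.78 = 3.15 mmol/L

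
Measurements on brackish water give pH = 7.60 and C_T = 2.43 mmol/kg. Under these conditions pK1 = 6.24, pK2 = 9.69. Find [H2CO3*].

α₀ = 1 / (1 + K1/[H⁺] + K1K2/[H⁺]²) = 1 / (1 + 10^+1.36 + 10^-0.73)
   = 1 / (1 + 22.909 + 0.18621) = 1/24.095 = 0.04150
[CO2*] = α₀ × DIC = 0.04150 × 2.43 = 0.101 mmol/kg

[CO2*] = 0.101 mmol/kg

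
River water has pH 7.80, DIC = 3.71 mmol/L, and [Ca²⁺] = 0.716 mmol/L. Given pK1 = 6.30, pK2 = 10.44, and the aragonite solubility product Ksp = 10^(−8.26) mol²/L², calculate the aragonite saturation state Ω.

Ω = 1.07

α₂ = 1 / (1 + [H⁺]/K2 + [H⁺]²/(K1K2)) = 1 / (1 + 10^+2.64 + 10^+1.14)
   = 1 / (1 + 436.52 + 13.804) = 1/451.32 = 0.002216
[CO3²⁻] = α₂ × DIC = 0.002216 × 3.71 = 0.008220 mmol/L = 8.220 μmol/L
Ksp = 10^(−8.26) = 5.495×10^-9
Ω = [Ca²⁺][CO3²⁻]/Ksp = (0.716×10^-3)(8.220×10^-6) / 5.495×10^-9 = 1.07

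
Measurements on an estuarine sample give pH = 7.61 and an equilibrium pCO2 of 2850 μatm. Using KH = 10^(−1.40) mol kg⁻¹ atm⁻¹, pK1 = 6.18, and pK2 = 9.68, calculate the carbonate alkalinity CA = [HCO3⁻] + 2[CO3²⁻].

CA = 3.11 mmol/kg

[CO2*] = KH · pCO2 = 10^(−1.40) × 2850×10^-6 = 1.135×10^-4 mol/kg
α₀ = 1/(1 + K1/[H⁺] + K1K2/[H⁺]²) = 1/(1 + 10^+1.43 + 10^-0.64) = 0.03553
DIC = [CO2*]/α₀ = 1.135×10^-4 / 0.03553 = 3.193 mmol/kg
CA = (α₁ + 2α₂)·DIC = (0.9563 + 2×0.008140) × 3.193 = 3.11 mmol/kg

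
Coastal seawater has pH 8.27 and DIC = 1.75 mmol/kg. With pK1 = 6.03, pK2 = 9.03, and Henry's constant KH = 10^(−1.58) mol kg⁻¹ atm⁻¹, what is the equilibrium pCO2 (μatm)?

α₀ = 1 / (1 + K1/[H⁺] + K1K2/[H⁺]²) = 1 / (1 + 10^+2.24 + 10^+1.48)
   = 1 / (1 + 173.78 + 30.200) = 1/204.98 = 0.004879
[CO2*] = α₀ × DIC = 0.004879 × 1.75 = 0.008537 mmol/kg = 8.537 μmol/kg
pCO2 = [CO2*]/KH = 8.537×10^-6 / 2.630×10^-2 = 325 μatm

pCO2 = 325 μatm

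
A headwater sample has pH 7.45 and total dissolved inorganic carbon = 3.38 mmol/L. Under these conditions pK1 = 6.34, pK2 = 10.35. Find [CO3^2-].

α₂ = 1 / (1 + [H⁺]/K2 + [H⁺]²/(K1K2)) = 1 / (1 + 10^+2.90 + 10^+1.79)
   = 1 / (1 + 794.33 + 61.660) = 1/856.99 = 0.001167
[CO3²⁻] = α₂ × DIC = 0.001167 × 3.38 = 0.00394 mmol/L = 3.94 μmol/L

[CO3²⁻] = 3.94 μmol/L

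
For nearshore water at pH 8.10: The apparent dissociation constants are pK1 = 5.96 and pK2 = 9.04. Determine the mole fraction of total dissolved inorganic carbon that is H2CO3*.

α₀ = 0.00646

α₀ = 1 / (1 + K1/[H⁺] + K1K2/[H⁺]²) = 1 / (1 + 10^+2.14 + 10^+1.20)
   = 1 / (1 + 138.04 + 15.849) = 1/154.89 = 0.006456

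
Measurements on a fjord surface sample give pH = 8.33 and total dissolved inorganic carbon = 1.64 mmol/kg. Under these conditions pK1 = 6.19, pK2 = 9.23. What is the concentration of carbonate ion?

α₂ = 1 / (1 + [H⁺]/K2 + [H⁺]²/(K1K2)) = 1 / (1 + 10^+0.90 + 10^-1.24)
   = 1 / (1 + 7.9433 + 0.057544) = 1/9.0008 = 0.1111
[CO3²⁻] = α₂ × DIC = 0.1111 × 1.64 = 0.182 mmol/kg

[CO3²⁻] = 0.182 mmol/kg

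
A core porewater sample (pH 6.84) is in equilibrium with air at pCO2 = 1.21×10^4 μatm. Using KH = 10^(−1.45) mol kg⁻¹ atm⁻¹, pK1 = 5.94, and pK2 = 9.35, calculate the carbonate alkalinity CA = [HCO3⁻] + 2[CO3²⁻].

[CO2*] = KH · pCO2 = 10^(−1.45) × 1.21×10^4×10^-6 = 4.293×10^-4 mol/kg
α₀ = 1/(1 + K1/[H⁺] + K1K2/[H⁺]²) = 1/(1 + 10^+0.90 + 10^-1.61) = 0.1115
DIC = [CO2*]/α₀ = 4.293×10^-4 / 0.1115 = 3.850 mmol/kg
CA = (α₁ + 2α₂)·DIC = (0.8858 + 2×0.002737) × 3.850 = 3.43 mmol/kg

CA = 3.43 mmol/kg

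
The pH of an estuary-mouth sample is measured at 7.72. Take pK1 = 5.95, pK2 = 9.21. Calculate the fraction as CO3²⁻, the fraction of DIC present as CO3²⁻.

α₂ = 1 / (1 + [H⁺]/K2 + [H⁺]²/(K1K2)) = 1 / (1 + 10^+1.49 + 10^-0.28)
   = 1 / (1 + 30.903 + 0.52481) = 1/32.428 = 0.03084

α₂ = 0.0308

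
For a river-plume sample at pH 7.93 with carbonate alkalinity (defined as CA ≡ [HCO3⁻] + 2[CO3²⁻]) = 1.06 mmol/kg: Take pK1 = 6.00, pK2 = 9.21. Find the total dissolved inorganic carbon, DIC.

CA = [HCO3⁻] + 2[CO3²⁻] = (α₁ + 2α₂)·DIC
At pH 7.93: [H⁺]/K1 = 10^-1.93 = 0.011749, K2/[H⁺] = 10^-1.28 = 0.052481
α₁ = 1/(1 + 0.011749 + 0.052481) = 1/1.0642 = 0.9396; α₂ = α₁·K2/[H⁺] = 0.04931
α₁ + 2α₂ = 1.0383
DIC = CA / (α₁ + 2α₂) = 1.06 / 1.0383 = 1.02 mmol/kg

DIC = 1.02 mmol/kg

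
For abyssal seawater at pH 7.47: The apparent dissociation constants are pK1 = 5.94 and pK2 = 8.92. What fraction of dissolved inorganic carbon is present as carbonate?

α₂ = 0.0333

α₂ = 1 / (1 + [H⁺]/K2 + [H⁺]²/(K1K2)) = 1 / (1 + 10^+1.45 + 10^-0.08)
   = 1 / (1 + 28.184 + 0.83176) = 1/30.016 = 0.03332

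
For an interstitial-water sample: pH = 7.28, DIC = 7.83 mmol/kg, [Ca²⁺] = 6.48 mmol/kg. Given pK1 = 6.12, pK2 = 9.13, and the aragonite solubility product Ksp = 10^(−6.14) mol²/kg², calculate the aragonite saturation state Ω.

Ω = 0.913

α₂ = 1 / (1 + [H⁺]/K2 + [H⁺]²/(K1K2)) = 1 / (1 + 10^+1.85 + 10^+0.69)
   = 1 / (1 + 70.795 + 4.8978) = 1/76.692 = 0.01304
[CO3²⁻] = α₂ × DIC = 0.01304 × 7.83 = 0.1021 mmol/kg
Ksp = 10^(−6.14) = 7.244×10^-7
Ω = [Ca²⁺][CO3²⁻]/Ksp = (6.48×10^-3)(1.021×10^-4) / 7.244×10^-7 = 0.913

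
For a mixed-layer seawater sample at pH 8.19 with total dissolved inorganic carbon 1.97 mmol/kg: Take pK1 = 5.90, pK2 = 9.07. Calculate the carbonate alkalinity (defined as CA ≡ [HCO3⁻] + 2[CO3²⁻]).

CA = [HCO3⁻] + 2[CO3²⁻] = (α₁ + 2α₂)·DIC
At pH 8.19: [H⁺]/K1 = 10^-2.29 = 0.0051286, K2/[H⁺] = 10^-0.88 = 0.13183
α₁ = 1/(1 + 0.0051286 + 0.13183) = 1/1.1370 = 0.8795; α₂ = α₁·K2/[H⁺] = 0.1159
α₁ + 2α₂ = 1.1114
CA = 1.1114 × 1.97 = 2.19 mmol/kg

CA = 2.19 mmol/kg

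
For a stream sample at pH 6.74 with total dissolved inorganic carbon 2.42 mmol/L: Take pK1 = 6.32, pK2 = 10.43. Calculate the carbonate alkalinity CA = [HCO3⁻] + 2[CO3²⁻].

CA = 1.75 mmol/L

CA = [HCO3⁻] + 2[CO3²⁻] = (α₁ + 2α₂)·DIC
At pH 6.74: [H⁺]/K1 = 10^-0.42 = 0.38019, K2/[H⁺] = 10^-3.69 = 0.00020417
α₁ = 1/(1 + 0.38019 + 0.00020417) = 1/1.3804 = 0.7244; α₂ = α₁·K2/[H⁺] = 0.0001479
α₁ + 2α₂ = 0.7247
CA = 0.7247 × 2.42 = 1.75 mmol/L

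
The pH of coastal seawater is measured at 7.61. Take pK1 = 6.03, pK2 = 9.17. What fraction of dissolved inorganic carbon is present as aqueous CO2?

α₀ = 0.0250

α₀ = 1 / (1 + K1/[H⁺] + K1K2/[H⁺]²) = 1 / (1 + 10^+1.58 + 10^+0.02)
   = 1 / (1 + 38.019 + 1.0471) = 1/40.066 = 0.02496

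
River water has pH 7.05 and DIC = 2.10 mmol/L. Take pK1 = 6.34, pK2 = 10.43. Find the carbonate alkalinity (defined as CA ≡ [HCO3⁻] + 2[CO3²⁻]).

CA = 1.76 mmol/L

CA = [HCO3⁻] + 2[CO3²⁻] = (α₁ + 2α₂)·DIC
At pH 7.05: [H⁺]/K1 = 10^-0.71 = 0.19498, K2/[H⁺] = 10^-3.38 = 0.00041687
α₁ = 1/(1 + 0.19498 + 0.00041687) = 1/1.1954 = 0.8365; α₂ = α₁·K2/[H⁺] = 0.0003487
α₁ + 2α₂ = 0.8372
CA = 0.8372 × 2.10 = 1.76 mmol/L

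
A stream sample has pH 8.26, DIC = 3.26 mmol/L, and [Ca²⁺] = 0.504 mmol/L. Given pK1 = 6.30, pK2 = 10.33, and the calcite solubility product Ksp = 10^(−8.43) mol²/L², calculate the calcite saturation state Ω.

α₂ = 1 / (1 + [H⁺]/K2 + [H⁺]²/(K1K2)) = 1 / (1 + 10^+2.07 + 10^+0.11)
   = 1 / (1 + 117.49 + 1.2882) = 1/119.78 = 0.008349
[CO3²⁻] = α₂ × DIC = 0.008349 × 3.26 = 0.02722 mmol/L
Ksp = 10^(−8.43) = 3.715×10^-9
Ω = [Ca²⁺][CO3²⁻]/Ksp = (0.504×10^-3)(2.722×10^-5) / 3.715×10^-9 = 3.69

Ω = 3.69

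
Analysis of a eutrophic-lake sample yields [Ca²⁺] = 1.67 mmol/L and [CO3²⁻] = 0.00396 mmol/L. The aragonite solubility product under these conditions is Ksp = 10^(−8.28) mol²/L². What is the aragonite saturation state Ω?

Ω = 1.26

Ksp = 10^(−8.28) = 5.248×10^-9
Ω = [Ca²⁺][CO3²⁻]/Ksp = (1.67×10^-3)(0.00396×10^-3) / 5.248×10^-9 = 1.26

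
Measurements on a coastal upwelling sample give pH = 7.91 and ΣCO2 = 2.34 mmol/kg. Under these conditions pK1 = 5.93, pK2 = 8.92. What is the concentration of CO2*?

[CO2*] = 0.0221 mmol/kg

α₀ = 1 / (1 + K1/[H⁺] + K1K2/[H⁺]²) = 1 / (1 + 10^+1.98 + 10^+0.97)
   = 1 / (1 + 95.499 + 9.3325) = 1/105.83 = 0.009449
[CO2*] = α₀ × DIC = 0.009449 × 2.34 = 0.0221 mmol/kg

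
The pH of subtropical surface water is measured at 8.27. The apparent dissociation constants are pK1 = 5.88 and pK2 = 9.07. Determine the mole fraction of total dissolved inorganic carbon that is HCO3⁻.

α₁ = 0.860

α₁ = 1 / (1 + [H⁺]/K1 + K2/[H⁺]) = 1 / (1 + 10^-2.39 + 10^-0.80)
   = 1 / (1 + 0.0040738 + 0.15849) = 1/1.1626 = 0.8602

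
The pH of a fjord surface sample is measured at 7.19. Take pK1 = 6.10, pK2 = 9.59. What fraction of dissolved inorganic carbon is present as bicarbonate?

α₁ = 0.921

α₁ = 1 / (1 + [H⁺]/K1 + K2/[H⁺]) = 1 / (1 + 10^-1.09 + 10^-2.40)
   = 1 / (1 + 0.081283 + 0.0039811) = 1/1.0853 = 0.9214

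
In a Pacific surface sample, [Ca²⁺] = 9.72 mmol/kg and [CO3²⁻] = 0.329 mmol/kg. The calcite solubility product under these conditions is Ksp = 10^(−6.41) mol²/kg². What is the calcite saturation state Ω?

Ω = 8.22

Ksp = 10^(−6.41) = 3.890×10^-7
Ω = [Ca²⁺][CO3²⁻]/Ksp = (9.72×10^-3)(0.329×10^-3) / 3.890×10^-7 = 8.22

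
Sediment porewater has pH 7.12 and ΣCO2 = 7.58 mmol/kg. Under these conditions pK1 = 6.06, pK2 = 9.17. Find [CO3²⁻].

α₂ = 1 / (1 + [H⁺]/K2 + [H⁺]²/(K1K2)) = 1 / (1 + 10^+2.05 + 10^+0.99)
   = 1 / (1 + 112.20 + 9.7724) = 1/122.97 = 0.008132
[CO3²⁻] = α₂ × DIC = 0.008132 × 7.58 = 0.0616 mmol/kg

[CO3²⁻] = 0.0616 mmol/kg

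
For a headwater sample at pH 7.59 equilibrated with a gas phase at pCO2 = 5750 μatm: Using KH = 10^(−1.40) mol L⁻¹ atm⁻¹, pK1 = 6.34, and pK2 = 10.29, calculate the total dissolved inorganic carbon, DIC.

[CO2*] = KH · pCO2 = 10^(−1.40) × 5750×10^-6 = 2.289×10^-4 mol/L
α₀ = 1/(1 + K1/[H⁺] + K1K2/[H⁺]²) = 1/(1 + 10^+1.25 + 10^-1.45) = 0.05314
DIC = [CO2*]/α₀ = 2.289×10^-4 / 0.05314 = 4.31 mmol/L

DIC = 4.31 mmol/L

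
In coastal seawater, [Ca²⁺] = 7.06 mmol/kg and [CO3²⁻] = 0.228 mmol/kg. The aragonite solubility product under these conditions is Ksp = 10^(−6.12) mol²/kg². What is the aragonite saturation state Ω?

Ksp = 10^(−6.12) = 7.586×10^-7
Ω = [Ca²⁺][CO3²⁻]/Ksp = (7.06×10^-3)(0.228×10^-3) / 7.586×10^-7 = 2.12

Ω = 2.12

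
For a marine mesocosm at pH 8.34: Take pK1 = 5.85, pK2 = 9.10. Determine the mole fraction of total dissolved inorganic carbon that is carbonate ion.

α₂ = 0.148

α₂ = 1 / (1 + [H⁺]/K2 + [H⁺]²/(K1K2)) = 1 / (1 + 10^+0.76 + 10^-1.73)
   = 1 / (1 + 5.7544 + 0.018621) = 1/6.7730 = 0.1476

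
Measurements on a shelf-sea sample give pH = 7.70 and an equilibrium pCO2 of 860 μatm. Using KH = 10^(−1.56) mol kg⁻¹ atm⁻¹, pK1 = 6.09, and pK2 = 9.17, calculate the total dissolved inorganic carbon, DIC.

DIC = 1.02 mmol/kg

[CO2*] = KH · pCO2 = 10^(−1.56) × 860×10^-6 = 2.369×10^-5 mol/kg
α₀ = 1/(1 + K1/[H⁺] + K1K2/[H⁺]²) = 1/(1 + 10^+1.61 + 10^+0.14) = 0.02319
DIC = [CO2*]/α₀ = 2.369×10^-5 / 0.02319 = 1.02 mmol/kg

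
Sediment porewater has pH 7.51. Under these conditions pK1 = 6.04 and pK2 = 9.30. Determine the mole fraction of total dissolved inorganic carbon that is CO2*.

α₀ = 0.0323

α₀ = 1 / (1 + K1/[H⁺] + K1K2/[H⁺]²) = 1 / (1 + 10^+1.47 + 10^-0.32)
   = 1 / (1 + 29.512 + 0.47863) = 1/30.991 = 0.03227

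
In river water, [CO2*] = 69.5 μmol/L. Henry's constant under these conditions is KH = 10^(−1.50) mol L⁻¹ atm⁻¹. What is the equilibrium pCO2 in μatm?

KH = 10^(−1.50) = 3.162×10^-2 mol L⁻¹ atm⁻¹
pCO2 = [CO2*]/KH = 69.5×10^-6 / 3.162×10^-2 = 2.20×10^-3 atm = 2200 μatm

pCO2 = 2200 μatm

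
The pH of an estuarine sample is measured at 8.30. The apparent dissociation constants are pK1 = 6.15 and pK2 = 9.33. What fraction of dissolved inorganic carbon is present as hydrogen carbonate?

α₁ = 1 / (1 + [H⁺]/K1 + K2/[H⁺]) = 1 / (1 + 10^-2.15 + 10^-1.03)
   = 1 / (1 + 0.0070795 + 0.093325) = 1/1.1004 = 0.9088

α₁ = 0.909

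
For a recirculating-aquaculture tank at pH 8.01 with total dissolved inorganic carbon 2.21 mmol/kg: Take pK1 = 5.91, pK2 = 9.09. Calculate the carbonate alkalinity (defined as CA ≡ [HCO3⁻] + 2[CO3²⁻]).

CA = [HCO3⁻] + 2[CO3²⁻] = (α₁ + 2α₂)·DIC
At pH 8.01: [H⁺]/K1 = 10^-2.10 = 0.0079433, K2/[H⁺] = 10^-1.08 = 0.083176
α₁ = 1/(1 + 0.0079433 + 0.083176) = 1/1.0911 = 0.9165; α₂ = α₁·K2/[H⁺] = 0.07623
α₁ + 2α₂ = 1.0690
CA = 1.0690 × 2.21 = 2.36 mmol/kg

CA = 2.36 mmol/kg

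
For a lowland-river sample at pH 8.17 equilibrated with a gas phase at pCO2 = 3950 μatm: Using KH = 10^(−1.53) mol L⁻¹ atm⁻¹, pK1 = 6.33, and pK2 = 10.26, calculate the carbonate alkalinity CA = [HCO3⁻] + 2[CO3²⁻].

CA = 8.20 mmol/L

[CO2*] = KH · pCO2 = 10^(−1.53) × 3950×10^-6 = 1.166×10^-4 mol/L
α₀ = 1/(1 + K1/[H⁺] + K1K2/[H⁺]²) = 1/(1 + 10^+1.84 + 10^-0.25) = 0.01414
DIC = [CO2*]/α₀ = 1.166×10^-4 / 0.01414 = 8.247 mmol/L
CA = (α₁ + 2α₂)·DIC = (0.9779 + 2×0.007949) × 8.247 = 8.20 mmol/L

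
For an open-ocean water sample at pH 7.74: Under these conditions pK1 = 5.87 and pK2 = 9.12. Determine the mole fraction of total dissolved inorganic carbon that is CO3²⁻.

α₂ = 0.0395

α₂ = 1 / (1 + [H⁺]/K2 + [H⁺]²/(K1K2)) = 1 / (1 + 10^+1.38 + 10^-0.49)
   = 1 / (1 + 23.988 + 0.32359) = 1/25.312 = 0.03951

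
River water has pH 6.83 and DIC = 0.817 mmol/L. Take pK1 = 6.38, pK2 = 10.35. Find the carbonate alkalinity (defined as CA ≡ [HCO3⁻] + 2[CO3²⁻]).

CA = [HCO3⁻] + 2[CO3²⁻] = (α₁ + 2α₂)·DIC
At pH 6.83: [H⁺]/K1 = 10^-0.45 = 0.35481, K2/[H⁺] = 10^-3.52 = 0.00030200
α₁ = 1/(1 + 0.35481 + 0.00030200) = 1/1.3551 = 0.7379; α₂ = α₁·K2/[H⁺] = 0.0002229
α₁ + 2α₂ = 0.7384
CA = 0.7384 × 0.817 = 0.603 mmol/L

CA = 0.603 mmol/L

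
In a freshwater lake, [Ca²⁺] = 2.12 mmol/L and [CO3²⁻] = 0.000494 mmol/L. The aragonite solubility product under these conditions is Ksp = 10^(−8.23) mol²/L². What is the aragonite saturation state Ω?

Ksp = 10^(−8.23) = 5.888×10^-9
Ω = [Ca²⁺][CO3²⁻]/Ksp = (2.12×10^-3)(0.000494×10^-3) / 5.888×10^-9 = 0.178

Ω = 0.178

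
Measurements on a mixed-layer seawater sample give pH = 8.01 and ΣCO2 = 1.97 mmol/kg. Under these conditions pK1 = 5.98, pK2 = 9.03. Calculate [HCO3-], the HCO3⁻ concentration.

α₁ = 1 / (1 + [H⁺]/K1 + K2/[H⁺]) = 1 / (1 + 10^-2.03 + 10^-1.02)
   = 1 / (1 + 0.0093325 + 0.095499) = 1/1.1048 = 0.9051
[HCO3⁻] = α₁ × DIC = 0.9051 × 1.97 = 1.78 mmol/kg

[HCO3⁻] = 1.78 mmol/kg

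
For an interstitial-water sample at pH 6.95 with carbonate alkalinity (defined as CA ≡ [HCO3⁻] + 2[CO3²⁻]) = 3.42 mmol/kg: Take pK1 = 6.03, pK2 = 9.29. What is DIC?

CA = [HCO3⁻] + 2[CO3²⁻] = (α₁ + 2α₂)·DIC
At pH 6.95: [H⁺]/K1 = 10^-0.92 = 0.12023, K2/[H⁺] = 10^-2.34 = 0.0045709
α₁ = 1/(1 + 0.12023 + 0.0045709) = 1/1.1248 = 0.8890; α₂ = α₁·K2/[H⁺] = 0.004064
α₁ + 2α₂ = 0.8972
DIC = CA / (α₁ + 2α₂) = 3.42 / 0.8972 = 3.81 mmol/kg

DIC = 3.81 mmol/kg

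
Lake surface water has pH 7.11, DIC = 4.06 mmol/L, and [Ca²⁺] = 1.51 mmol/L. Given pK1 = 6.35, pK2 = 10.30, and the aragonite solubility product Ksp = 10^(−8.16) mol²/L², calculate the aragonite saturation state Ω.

α₂ = 1 / (1 + [H⁺]/K2 + [H⁺]²/(K1K2)) = 1 / (1 + 10^+3.19 + 10^+2.43)
   = 1 / (1 + 1548.8 + 269.15) = 1/1819.0 = 0.0005498
[CO3²⁻] = α₂ × DIC = 0.0005498 × 4.06 = 0.002232 mmol/L = 2.232 μmol/L
Ksp = 10^(−8.16) = 6.918×10^-9
Ω = [Ca²⁺][CO3²⁻]/Ksp = (1.51×10^-3)(2.232×10^-6) / 6.918×10^-9 = 0.487

Ω = 0.487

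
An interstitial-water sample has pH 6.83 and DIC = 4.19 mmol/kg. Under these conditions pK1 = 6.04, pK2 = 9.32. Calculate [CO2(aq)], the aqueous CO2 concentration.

α₀ = 1 / (1 + K1/[H⁺] + K1K2/[H⁺]²) = 1 / (1 + 10^+0.79 + 10^-1.70)
   = 1 / (1 + 6.1660 + 0.019953) = 1/7.1859 = 0.1392
[CO2*] = α₀ × DIC = 0.1392 × 4.19 = 0.583 mmol/kg

[CO2*] = 0.583 mmol/kg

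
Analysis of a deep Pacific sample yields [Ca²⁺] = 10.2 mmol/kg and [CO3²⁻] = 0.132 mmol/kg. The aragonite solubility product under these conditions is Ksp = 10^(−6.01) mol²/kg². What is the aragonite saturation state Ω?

Ω = 1.38

Ksp = 10^(−6.01) = 9.772×10^-7
Ω = [Ca²⁺][CO3²⁻]/Ksp = (10.2×10^-3)(0.132×10^-3) / 9.772×10^-7 = 1.38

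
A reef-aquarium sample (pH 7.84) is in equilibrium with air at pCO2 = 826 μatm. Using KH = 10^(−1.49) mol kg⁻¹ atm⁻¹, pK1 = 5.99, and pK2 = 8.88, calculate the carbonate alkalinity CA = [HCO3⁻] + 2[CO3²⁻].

CA = 2.24 mmol/kg

[CO2*] = KH · pCO2 = 10^(−1.49) × 826×10^-6 = 2.673×10^-5 mol/kg
α₀ = 1/(1 + K1/[H⁺] + K1K2/[H⁺]²) = 1/(1 + 10^+1.85 + 10^+0.81) = 0.01278
DIC = [CO2*]/α₀ = 2.673×10^-5 / 0.01278 = 2.092 mmol/kg
CA = (α₁ + 2α₂)·DIC = (0.9047 + 2×0.08251) × 2.092 = 2.24 mmol/kg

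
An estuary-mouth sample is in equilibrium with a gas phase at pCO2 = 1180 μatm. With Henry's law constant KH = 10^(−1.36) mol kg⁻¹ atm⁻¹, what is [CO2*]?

KH = 10^(−1.36) = 4.365×10^-2 mol kg⁻¹ atm⁻¹
[CO2*] = KH · pCO2 = 4.365×10^-2 × 1180×10^-6 atm = 5.15×10^-5 mol/kg

[CO2*] = 51.5 μmol/kg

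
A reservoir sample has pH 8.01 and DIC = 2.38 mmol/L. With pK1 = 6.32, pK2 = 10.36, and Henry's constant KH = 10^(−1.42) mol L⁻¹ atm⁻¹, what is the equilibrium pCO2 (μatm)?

α₀ = 1 / (1 + K1/[H⁺] + K1K2/[H⁺]²) = 1 / (1 + 10^+1.69 + 10^-0.66)
   = 1 / (1 + 48.978 + 0.21878) = 1/50.197 = 0.01992
[CO2*] = α₀ × DIC = 0.01992 × 2.38 = 0.04741 mmol/L
pCO2 = [CO2*]/KH = 4.741×10^-5 / 3.802×10^-2 = 1250 μatm

pCO2 = 1250 μatm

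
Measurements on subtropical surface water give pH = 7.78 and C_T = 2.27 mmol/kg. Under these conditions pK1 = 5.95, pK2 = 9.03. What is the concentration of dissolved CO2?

α₀ = 1 / (1 + K1/[H⁺] + K1K2/[H⁺]²) = 1 / (1 + 10^+1.83 + 10^+0.58)
   = 1 / (1 + 67.608 + 3.8019) = 1/72.410 = 0.01381
[CO2*] = α₀ × DIC = 0.01381 × 2.27 = 0.0313 mmol/kg

[CO2*] = 0.0313 mmol/kg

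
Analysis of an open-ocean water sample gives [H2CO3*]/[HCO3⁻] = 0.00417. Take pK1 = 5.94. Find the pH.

From K1 = [H⁺][HCO3⁻]/[H2CO3*]:  pH = pK1 − log₁₀([H2CO3*]/[HCO3⁻])
log₁₀(0.00417) = -2.380
pH = 5.94 − (-2.380) = 8.32

pH = 8.32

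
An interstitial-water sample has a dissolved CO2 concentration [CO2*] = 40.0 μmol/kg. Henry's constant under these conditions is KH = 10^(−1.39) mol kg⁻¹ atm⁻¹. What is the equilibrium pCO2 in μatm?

KH = 10^(−1.39) = 4.074×10^-2 mol kg⁻¹ atm⁻¹
pCO2 = [CO2*]/KH = 40.0×10^-6 / 4.074×10^-2 = 9.82×10^-4 atm = 982 μatm

pCO2 = 982 μatm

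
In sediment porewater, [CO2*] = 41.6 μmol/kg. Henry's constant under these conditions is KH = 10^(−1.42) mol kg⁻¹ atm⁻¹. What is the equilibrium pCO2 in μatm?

KH = 10^(−1.42) = 3.802×10^-2 mol kg⁻¹ atm⁻¹
pCO2 = [CO2*]/KH = 41.6×10^-6 / 3.802×10^-2 = 1.09×10^-3 atm = 1090 μatm

pCO2 = 1090 μatm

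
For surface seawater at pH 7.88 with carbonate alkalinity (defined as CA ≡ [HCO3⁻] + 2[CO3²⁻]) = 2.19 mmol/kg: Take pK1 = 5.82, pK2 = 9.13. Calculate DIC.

CA = [HCO3⁻] + 2[CO3²⁻] = (α₁ + 2α₂)·DIC
At pH 7.88: [H⁺]/K1 = 10^-2.06 = 0.0087096, K2/[H⁺] = 10^-1.25 = 0.056234
α₁ = 1/(1 + 0.0087096 + 0.056234) = 1/1.0649 = 0.9390; α₂ = α₁·K2/[H⁺] = 0.05280
α₁ + 2α₂ = 1.0446
DIC = CA / (α₁ + 2α₂) = 2.19 / 1.0446 = 2.10 mmol/kg

DIC = 2.10 mmol/kg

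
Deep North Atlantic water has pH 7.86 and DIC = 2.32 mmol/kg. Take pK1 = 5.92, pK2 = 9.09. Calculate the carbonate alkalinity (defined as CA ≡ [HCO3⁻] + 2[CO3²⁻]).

CA = 2.42 mmol/kg

CA = [HCO3⁻] + 2[CO3²⁻] = (α₁ + 2α₂)·DIC
At pH 7.86: [H⁺]/K1 = 10^-1.94 = 0.011482, K2/[H⁺] = 10^-1.23 = 0.058884
α₁ = 1/(1 + 0.011482 + 0.058884) = 1/1.0704 = 0.9343; α₂ = α₁·K2/[H⁺] = 0.05501
α₁ + 2α₂ = 1.0443
CA = 1.0443 × 2.32 = 2.42 mmol/kg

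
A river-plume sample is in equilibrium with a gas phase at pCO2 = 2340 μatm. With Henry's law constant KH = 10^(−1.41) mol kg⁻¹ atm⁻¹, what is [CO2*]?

[CO2*] = 91.0 μmol/kg

KH = 10^(−1.41) = 3.890×10^-2 mol kg⁻¹ atm⁻¹
[CO2*] = KH · pCO2 = 3.890×10^-2 × 2340×10^-6 atm = 9.10×10^-5 mol/kg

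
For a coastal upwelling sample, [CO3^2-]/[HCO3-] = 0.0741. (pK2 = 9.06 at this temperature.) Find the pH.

pH = 7.93

From K2 = [H⁺][CO3^2-]/[HCO3-]:  pH = pK2 + log₁₀([CO3^2-]/[HCO3-])
log₁₀(0.0741) = -1.130
pH = 9.06 + (-1.130) = 7.93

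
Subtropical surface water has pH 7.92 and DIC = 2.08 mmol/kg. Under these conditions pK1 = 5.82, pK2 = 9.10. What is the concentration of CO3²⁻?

[CO3²⁻] = 0.128 mmol/kg

α₂ = 1 / (1 + [H⁺]/K2 + [H⁺]²/(K1K2)) = 1 / (1 + 10^+1.18 + 10^-0.92)
   = 1 / (1 + 15.136 + 0.12023) = 1/16.256 = 0.06152
[CO3²⁻] = α₂ × DIC = 0.06152 × 2.08 = 0.128 mmol/kg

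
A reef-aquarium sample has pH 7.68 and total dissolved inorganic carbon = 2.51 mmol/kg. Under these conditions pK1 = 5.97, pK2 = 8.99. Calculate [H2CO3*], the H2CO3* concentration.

[CO2*] = 0.0458 mmol/kg

α₀ = 1 / (1 + K1/[H⁺] + K1K2/[H⁺]²) = 1 / (1 + 10^+1.71 + 10^+0.40)
   = 1 / (1 + 51.286 + 2.5119) = 1/54.798 = 0.01825
[CO2*] = α₀ × DIC = 0.01825 × 2.51 = 0.0458 mmol/kg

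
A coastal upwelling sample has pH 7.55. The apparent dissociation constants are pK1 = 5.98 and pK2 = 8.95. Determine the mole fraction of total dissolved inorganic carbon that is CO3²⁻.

α₂ = 0.0373

α₂ = 1 / (1 + [H⁺]/K2 + [H⁺]²/(K1K2)) = 1 / (1 + 10^+1.40 + 10^-0.17)
   = 1 / (1 + 25.119 + 0.67608) = 1/26.795 = 0.03732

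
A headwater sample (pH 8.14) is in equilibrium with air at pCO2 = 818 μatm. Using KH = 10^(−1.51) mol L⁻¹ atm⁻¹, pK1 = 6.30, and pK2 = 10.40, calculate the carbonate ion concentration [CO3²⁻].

[CO2*] = KH · pCO2 = 10^(−1.51) × 818×10^-6 = 2.528×10^-5 mol/L
α₀ = 1/(1 + K1/[H⁺] + K1K2/[H⁺]²) = 1/(1 + 10^+1.84 + 10^-0.42) = 0.01417
DIC = [CO2*]/α₀ = 2.528×10^-5 / 0.01417 = 1.784 mmol/L
[CO3²⁻] = α₂·DIC; α₂ = 0.005388, so [CO3²⁻] = 0.005388 × 1.784 = 0.00961 mmol/L = 9.61 μmol/L

[CO3²⁻] = 9.61 μmol/L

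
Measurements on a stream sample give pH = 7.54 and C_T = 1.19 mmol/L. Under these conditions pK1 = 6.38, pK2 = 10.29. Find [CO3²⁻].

α₂ = 1 / (1 + [H⁺]/K2 + [H⁺]²/(K1K2)) = 1 / (1 + 10^+2.75 + 10^+1.59)
   = 1 / (1 + 562.34 + 38.905) = 1/602.25 = 0.001660
[CO3²⁻] = α₂ × DIC = 0.001660 × 1.19 = 0.00198 mmol/L = 1.98 μmol/L

[CO3²⁻] = 1.98 μmol/L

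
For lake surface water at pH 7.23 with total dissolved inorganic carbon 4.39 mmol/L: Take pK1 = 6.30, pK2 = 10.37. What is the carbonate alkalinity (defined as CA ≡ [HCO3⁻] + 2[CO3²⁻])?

CA = 3.93 mmol/L

CA = [HCO3⁻] + 2[CO3²⁻] = (α₁ + 2α₂)·DIC
At pH 7.23: [H⁺]/K1 = 10^-0.93 = 0.11749, K2/[H⁺] = 10^-3.14 = 0.00072444
α₁ = 1/(1 + 0.11749 + 0.00072444) = 1/1.1182 = 0.8943; α₂ = α₁·K2/[H⁺] = 0.0006479
α₁ + 2α₂ = 0.8956
CA = 0.8956 × 4.39 = 3.93 mmol/L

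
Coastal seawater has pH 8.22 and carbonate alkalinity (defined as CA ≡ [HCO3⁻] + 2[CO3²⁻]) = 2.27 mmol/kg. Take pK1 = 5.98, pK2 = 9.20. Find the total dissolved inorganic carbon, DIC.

DIC = 2.08 mmol/kg

CA = [HCO3⁻] + 2[CO3²⁻] = (α₁ + 2α₂)·DIC
At pH 8.22: [H⁺]/K1 = 10^-2.24 = 0.0057544, K2/[H⁺] = 10^-0.98 = 0.10471
α₁ = 1/(1 + 0.0057544 + 0.10471) = 1/1.1105 = 0.9005; α₂ = α₁·K2/[H⁺] = 0.09430
α₁ + 2α₂ = 1.0891
DIC = CA / (α₁ + 2α₂) = 2.27 / 1.0891 = 2.08 mmol/kg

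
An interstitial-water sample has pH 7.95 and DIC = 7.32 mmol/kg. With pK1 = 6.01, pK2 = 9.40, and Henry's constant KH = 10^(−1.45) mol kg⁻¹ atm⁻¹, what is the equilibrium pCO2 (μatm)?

pCO2 = 2260 μatm

α₀ = 1 / (1 + K1/[H⁺] + K1K2/[H⁺]²) = 1 / (1 + 10^+1.94 + 10^+0.49)
   = 1 / (1 + 87.096 + 3.0903) = 1/91.187 = 0.01097
[CO2*] = α₀ × DIC = 0.01097 × 7.32 = 0.08027 mmol/kg
pCO2 = [CO2*]/KH = 8.027×10^-5 / 3.548×10^-2 = 2260 μatm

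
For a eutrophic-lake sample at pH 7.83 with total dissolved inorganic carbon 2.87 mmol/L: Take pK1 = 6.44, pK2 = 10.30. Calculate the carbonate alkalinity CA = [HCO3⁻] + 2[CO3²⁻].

CA = 2.77 mmol/L

CA = [HCO3⁻] + 2[CO3²⁻] = (α₁ + 2α₂)·DIC
At pH 7.83: [H⁺]/K1 = 10^-1.39 = 0.040738, K2/[H⁺] = 10^-2.47 = 0.0033884
α₁ = 1/(1 + 0.040738 + 0.0033884) = 1/1.0441 = 0.9577; α₂ = α₁·K2/[H⁺] = 0.003245
α₁ + 2α₂ = 0.9642
CA = 0.9642 × 2.87 = 2.77 mmol/L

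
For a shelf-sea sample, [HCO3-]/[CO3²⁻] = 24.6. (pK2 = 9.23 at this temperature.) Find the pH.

From K2 = [H⁺][CO3²⁻]/[HCO3-]:  pH = pK2 − log₁₀([HCO3-]/[CO3²⁻])
log₁₀(24.6) = +1.391
pH = 9.23 − (+1.391) = 7.84

pH = 7.84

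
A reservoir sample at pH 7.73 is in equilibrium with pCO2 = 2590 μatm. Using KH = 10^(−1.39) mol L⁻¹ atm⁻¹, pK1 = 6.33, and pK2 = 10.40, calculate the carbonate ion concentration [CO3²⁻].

[CO3²⁻] = 5.67 μmol/L

[CO2*] = KH · pCO2 = 10^(−1.39) × 2590×10^-6 = 1.055×10^-4 mol/L
α₀ = 1/(1 + K1/[H⁺] + K1K2/[H⁺]²) = 1/(1 + 10^+1.40 + 10^-1.27) = 0.03821
DIC = [CO2*]/α₀ = 1.055×10^-4 / 0.03821 = 2.762 mmol/L
[CO3²⁻] = α₂·DIC; α₂ = 0.002052, so [CO3²⁻] = 0.002052 × 2.762 = 0.00567 mmol/L = 5.67 μmol/L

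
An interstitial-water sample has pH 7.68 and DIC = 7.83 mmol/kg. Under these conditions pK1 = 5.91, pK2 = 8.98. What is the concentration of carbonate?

α₂ = 1 / (1 + [H⁺]/K2 + [H⁺]²/(K1K2)) = 1 / (1 + 10^+1.30 + 10^-0.47)
   = 1 / (1 + 19.953 + 0.33884) = 1/21.291 = 0.04697
[CO3²⁻] = α₂ × DIC = 0.04697 × 7.83 = 0.368 mmol/kg

[CO3²⁻] = 0.368 mmol/kg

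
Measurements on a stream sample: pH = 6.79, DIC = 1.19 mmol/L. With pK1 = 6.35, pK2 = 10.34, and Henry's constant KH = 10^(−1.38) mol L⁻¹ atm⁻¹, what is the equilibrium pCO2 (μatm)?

pCO2 = 7600 μatm

α₀ = 1 / (1 + K1/[H⁺] + K1K2/[H⁺]²) = 1 / (1 + 10^+0.44 + 10^-3.11)
   = 1 / (1 + 2.7542 + 0.00077625) = 1/3.7550 = 0.2663
[CO2*] = α₀ × DIC = 0.2663 × 1.19 = 0.3169 mmol/L
pCO2 = [CO2*]/KH = 3.169×10^-4 / 4.169×10^-2 = 7600 μatm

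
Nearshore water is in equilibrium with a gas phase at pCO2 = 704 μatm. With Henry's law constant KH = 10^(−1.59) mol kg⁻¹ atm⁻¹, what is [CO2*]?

[CO2*] = 18.1 μmol/kg

KH = 10^(−1.59) = 2.570×10^-2 mol kg⁻¹ atm⁻¹
[CO2*] = KH · pCO2 = 2.570×10^-2 × 704×10^-6 atm = 1.81×10^-5 mol/kg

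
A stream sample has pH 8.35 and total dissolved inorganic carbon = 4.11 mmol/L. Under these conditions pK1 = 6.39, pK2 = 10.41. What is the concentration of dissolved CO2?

α₀ = 1 / (1 + K1/[H⁺] + K1K2/[H⁺]²) = 1 / (1 + 10^+1.96 + 10^-0.10)
   = 1 / (1 + 91.201 + 0.79433) = 1/92.995 = 0.01075
[CO2*] = α₀ × DIC = 0.01075 × 4.11 = 0.0442 mmol/L

[CO2*] = 0.0442 mmol/L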